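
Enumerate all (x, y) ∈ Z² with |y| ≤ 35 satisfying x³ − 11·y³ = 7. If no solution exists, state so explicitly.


The equation is x³ - 11y³ = 7. For fixed y, x³ = 11·y³ + 7, so a solution requires the RHS to be a perfect cube.
Strategy: iterate y from -35 to 35, compute RHS = 11·y³ + 7, and check whether it is a (positive or negative) perfect cube.
Check small values of y:
  y = 0: RHS = 7 is not a perfect cube.
  y = 1: RHS = 18 is not a perfect cube.
  y = -1: RHS = -4 is not a perfect cube.
  y = 2: RHS = 95 is not a perfect cube.
  y = -2: RHS = -81 is not a perfect cube.
  y = 3: RHS = 304 is not a perfect cube.
  y = -3: RHS = -290 is not a perfect cube.
Continuing the search up to |y| = 35 finds no solutions either.
No (x, y) in the scanned range satisfies the equation.

No integer solutions with |y| ≤ 35.


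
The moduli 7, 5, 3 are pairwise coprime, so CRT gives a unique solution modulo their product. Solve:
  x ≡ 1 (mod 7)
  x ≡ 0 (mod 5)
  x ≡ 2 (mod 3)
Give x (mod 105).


Moduli 7, 5, 3 are pairwise coprime; by CRT there is a unique solution modulo M = 7 · 5 · 3 = 105.
Solve pairwise, accumulating the modulus:
  Start with x ≡ 1 (mod 7).
  Combine with x ≡ 0 (mod 5): since gcd(7, 5) = 1, we get a unique residue mod 35.
    Write x = 1 + 7·t and substitute into x ≡ 0 (mod 5): 7·t ≡ 0 − 1 = -1 (mod 5).
    Reduce coefficients mod 5: 2·t ≡ 4 (mod 5).
    The inverse of 2 mod 5 is 3 (since 2·3 = 6 = 1·5 + 1), so t ≡ 3·4 = 12 ≡ 2 (mod 5).
    Then x = 1 + 7·2 = 15, valid modulo lcm(7, 5) = 35: x ≡ 15 (mod 35).
  Combine with x ≡ 2 (mod 3): since gcd(35, 3) = 1, we get a unique residue mod 105.
    Write x = 15 + 35·t and substitute into x ≡ 2 (mod 3): 35·t ≡ 2 − 15 = -13 (mod 3).
    Reduce coefficients mod 3: 2·t ≡ 2 (mod 3).
    The inverse of 2 mod 3 is 2 (since 2·2 = 4 = 1·3 + 1), so t ≡ 2·2 = 4 ≡ 1 (mod 3).
    Then x = 15 + 35·1 = 50, valid modulo lcm(35, 3) = 105: x ≡ 50 (mod 105).
Verify: 50 mod 7 = 1 ✓, 50 mod 5 = 0 ✓, 50 mod 3 = 2 ✓.

x ≡ 50 (mod 105).


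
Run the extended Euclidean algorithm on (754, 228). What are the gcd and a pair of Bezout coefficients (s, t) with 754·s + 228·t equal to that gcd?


Euclidean algorithm on (754, 228) — divide until remainder is 0:
  754 = 3 · 228 + 70
  228 = 3 · 70 + 18
  70 = 3 · 18 + 16
  18 = 1 · 16 + 2
  16 = 8 · 2 + 0
gcd(754, 228) = 2.
Track Bezout coefficients alongside the remainders: start with r₀ = 754 = a·1 + b·0 (s = 1, t = 0) and r₁ = 228 = a·0 + b·1 (s = 0, t = 1); each new remainder r_{k+1} = r_{k-1} − q_k·r_k inherits s_{k+1} = s_{k-1} − q_k·s_k, t_{k+1} = t_{k-1} − q_k·t_k, so r_k = a·s_k + b·t_k at every step:
  q = 3: r = 70, s = 1 − 3·0 = 1, t = 0 − 3·1 = -3  (check: 754·1 + 228·(-3) = 70)
  q = 3: r = 18, s = 0 − 3·1 = -3, t = 1 − 3·(-3) = 10  (check: 754·(-3) + 228·10 = 18)
  q = 3: r = 16, s = 1 − 3·(-3) = 10, t = -3 − 3·10 = -33  (check: 754·10 + 228·(-33) = 16)
  q = 1: r = 2, s = -3 − 1·10 = -13, t = 10 − 1·(-33) = 43  (check: 754·(-13) + 228·43 = 2)
The row with r = 2 (the gcd) gives the Bezout coefficients s = -13, t = 43.
Result: 754 · (-13) + 228 · (43) = 2.

gcd(754, 228) = 2; s = -13, t = 43 (check: 754·(-13) + 228·43 = 2).


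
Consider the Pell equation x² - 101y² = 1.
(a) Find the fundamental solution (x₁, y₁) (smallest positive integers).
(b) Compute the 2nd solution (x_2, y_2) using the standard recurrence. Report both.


Step 1: Find the fundamental solution (x₁, y₁) of x² - 101y² = 1.
  Expand √101 as a continued fraction. a₀ = ⌊√101⌋ = 10; iterate m_{k+1} = d_k·a_k − m_k, d_{k+1} = (101 − m_{k+1}²)/d_k, a_{k+1} = ⌊(a₀ + m_{k+1})/d_{k+1}⌋ (starting m₀ = 0, d₀ = 1), with convergents p_k = a_k·p_{k-1} + p_{k-2}, q_k = a_k·q_{k-1} + q_{k-2} (p₋₁ = 1, q₋₁ = 0):
  k = 0: a₀ = 10; p₀/q₀ = 10/1; p₀² − 101·q₀² = 100 − 101 = -1.
  k = 1: m = 10, d = 1, a = ⌊(10 + 10)/1⌋ = 20; p/q = (20·10 + 1)/(20·1 + 0) = 201/20; p² − 101·q² = 40401 − 40400 = 1.
  The first convergent with p² − 101·q² = 1 gives the fundamental solution (x₁, y₁) = (201, 20).
Step 2: Apply the recurrence (x_{n+1}, y_{n+1}) = (x₁x_n + 101y₁y_n, x₁y_n + y₁x_n) repeatedly.
  From (x_1, y_1) = (201, 20): x_2 = 201·201 + 101·20·20 = 80801; y_2 = 201·20 + 20·201 = 8040.
Step 3: Verify x_2² - 101·y_2² = 6528801601 - 6528801600 = 1 (should be 1). ✓

(x_1, y_1) = (201, 20); (x_2, y_2) = (80801, 8040).


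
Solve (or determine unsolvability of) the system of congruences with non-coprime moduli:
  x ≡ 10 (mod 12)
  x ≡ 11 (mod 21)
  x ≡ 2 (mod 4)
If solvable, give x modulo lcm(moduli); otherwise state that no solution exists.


Moduli 12, 21, 4 are not pairwise coprime, so CRT works modulo lcm(m_i) when all pairwise compatibility conditions hold.
Pairwise compatibility: gcd(m_i, m_j) must divide a_i - a_j for every pair.
Merge one congruence at a time:
  Start: x ≡ 10 (mod 12).
  Combine with x ≡ 11 (mod 21): gcd(12, 21) = 3, and 11 - 10 = 1 is NOT divisible by 3.
    ⇒ system is inconsistent (no integer solution).

No solution (the system is inconsistent).


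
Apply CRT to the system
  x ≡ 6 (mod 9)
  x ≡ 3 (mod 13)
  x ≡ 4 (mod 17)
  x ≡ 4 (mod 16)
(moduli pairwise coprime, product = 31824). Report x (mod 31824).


Product of moduli M = 9 · 13 · 17 · 16 = 31824.
Merge one congruence at a time:
  Start: x ≡ 6 (mod 9).
  Combine with x ≡ 3 (mod 13); new modulus lcm = 117.
    Write x = 6 + 9·t and substitute into x ≡ 3 (mod 13): 9·t ≡ 3 − 6 = -3 (mod 13).
    Reduce coefficients mod 13: 9·t ≡ 10 (mod 13).
    The inverse of 9 mod 13 is 3 (since 9·3 = 27 = 2·13 + 1), so t ≡ 3·10 = 30 ≡ 4 (mod 13).
    Then x = 6 + 9·4 = 42, valid modulo lcm(9, 13) = 117: x ≡ 42 (mod 117).
  Combine with x ≡ 4 (mod 17); new modulus lcm = 1989.
    Write x = 42 + 117·t and substitute into x ≡ 4 (mod 17): 117·t ≡ 4 − 42 = -38 (mod 17).
    Reduce coefficients mod 17: 15·t ≡ 13 (mod 17).
    The inverse of 15 mod 17 is 8 (since 15·8 = 120 = 7·17 + 1), so t ≡ 8·13 = 104 ≡ 2 (mod 17).
    Then x = 42 + 117·2 = 276, valid modulo lcm(117, 17) = 1989: x ≡ 276 (mod 1989).
  Combine with x ≡ 4 (mod 16); new modulus lcm = 31824.
    Write x = 276 + 1989·t and substitute into x ≡ 4 (mod 16): 1989·t ≡ 4 − 276 = -272 (mod 16).
    Reduce coefficients mod 16: 5·t ≡ 0 (mod 16).
    The inverse of 5 mod 16 is 13 (since 5·13 = 65 = 4·16 + 1), so t ≡ 13·0 = 0 ≡ 0 (mod 16).
    Then x = 276 + 1989·0 = 276, valid modulo lcm(1989, 16) = 31824: x ≡ 276 (mod 31824).
Verify against each original: 276 mod 9 = 6, 276 mod 13 = 3, 276 mod 17 = 4, 276 mod 16 = 4.

x ≡ 276 (mod 31824).


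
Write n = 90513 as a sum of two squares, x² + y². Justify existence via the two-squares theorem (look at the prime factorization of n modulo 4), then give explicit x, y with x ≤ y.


Step 1: Factor n = 90513 = 3^2 · 89 · 113.
Step 2: Check the mod-4 condition on each prime factor: 3 ≡ 3 (mod 4), exponent 2 (must be even); 89 ≡ 1 (mod 4), exponent 1; 113 ≡ 1 (mod 4), exponent 1.
All primes ≡ 3 (mod 4) appear to even exponent (or don't appear), so by the two-squares theorem n IS expressible as a sum of two squares.
Step 3: Build a representation. Group n = k² · m with k = 3 and m = 89 · 113 = 10057 (a product of primes ≡ 1 (mod 4)); a representation of m scales to one of n via (k·x)² + (k·y)² = k²(x² + y²). Each prime p ≡ 1 (mod 4) is itself a sum of two squares; find a² by testing p − a² for a perfect square:
  89: 89 − 1² = 88, 89 − 2² = 85, 89 − 3² = 80, 89 − 4² = 73, 89 − 5² = 64 = 8² ⇒ 89 = 5² + 8².
  113: 113 − 1² = 112, 113 − 2² = 109, 113 − 3² = 104, 113 − 4² = 97, 113 − 5² = 88, 113 − 6² = 77, 113 − 7² = 64 = 8² ⇒ 113 = 7² + 8².
  Combine using the Brahmagupta–Fibonacci identity (a² + b²)(c² + d²) = (ac − bd)² + (ad + bc)² = (ac + bd)² + (ad − bc)²:
  89 · 113 = 10057: from (5² + 8²)(7² + 8²), take (5·7 − 8·8, 5·8 + 8·7) = (35 − 64, 40 + 56) = (-29, 96); dropping signs (only squares matter) gives (29, 96); check 29² + 96² = 841 + 9216 = 10057 ✓.
  Scale by k = 3: (3·29, 3·96) = (87, 288).
Step 4: Order so x ≤ y and verify: 87² + 288² = 7569 + 82944 = 90513 = n. ✓

n = 90513 = 87² + 288² (one valid representation with x ≤ y).


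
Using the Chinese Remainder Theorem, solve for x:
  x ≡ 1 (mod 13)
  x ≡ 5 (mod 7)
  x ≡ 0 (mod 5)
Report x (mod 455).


Moduli 13, 7, 5 are pairwise coprime; by CRT there is a unique solution modulo M = 13 · 7 · 5 = 455.
Solve pairwise, accumulating the modulus:
  Start with x ≡ 1 (mod 13).
  Combine with x ≡ 5 (mod 7): since gcd(13, 7) = 1, we get a unique residue mod 91.
    Write x = 1 + 13·t and substitute into x ≡ 5 (mod 7): 13·t ≡ 5 − 1 = 4 (mod 7).
    Reduce coefficients mod 7: 6·t ≡ 4 (mod 7).
    The inverse of 6 mod 7 is 6 (since 6·6 = 36 = 5·7 + 1), so t ≡ 6·4 = 24 ≡ 3 (mod 7).
    Then x = 1 + 13·3 = 40, valid modulo lcm(13, 7) = 91: x ≡ 40 (mod 91).
  Combine with x ≡ 0 (mod 5): since gcd(91, 5) = 1, we get a unique residue mod 455.
    Write x = 40 + 91·t and substitute into x ≡ 0 (mod 5): 91·t ≡ 0 − 40 = -40 (mod 5).
    Reduce coefficients mod 5: 1·t ≡ 0 (mod 5).
    So t ≡ 0 (mod 5).
    Then x = 40 + 91·0 = 40, valid modulo lcm(91, 5) = 455: x ≡ 40 (mod 455).
Verify: 40 mod 13 = 1 ✓, 40 mod 7 = 5 ✓, 40 mod 5 = 0 ✓.

x ≡ 40 (mod 455).


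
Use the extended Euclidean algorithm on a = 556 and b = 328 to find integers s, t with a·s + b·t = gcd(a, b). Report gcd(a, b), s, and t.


Euclidean algorithm on (556, 328) — divide until remainder is 0:
  556 = 1 · 328 + 228
  328 = 1 · 228 + 100
  228 = 2 · 100 + 28
  100 = 3 · 28 + 16
  28 = 1 · 16 + 12
  16 = 1 · 12 + 4
  12 = 3 · 4 + 0
gcd(556, 328) = 4.
Track Bezout coefficients alongside the remainders: start with r₀ = 556 = a·1 + b·0 (s = 1, t = 0) and r₁ = 328 = a·0 + b·1 (s = 0, t = 1); each new remainder r_{k+1} = r_{k-1} − q_k·r_k inherits s_{k+1} = s_{k-1} − q_k·s_k, t_{k+1} = t_{k-1} − q_k·t_k, so r_k = a·s_k + b·t_k at every step:
  q = 1: r = 228, s = 1 − 1·0 = 1, t = 0 − 1·1 = -1  (check: 556·1 + 328·(-1) = 228)
  q = 1: r = 100, s = 0 − 1·1 = -1, t = 1 − 1·(-1) = 2  (check: 556·(-1) + 328·2 = 100)
  q = 2: r = 28, s = 1 − 2·(-1) = 3, t = -1 − 2·2 = -5  (check: 556·3 + 328·(-5) = 28)
  q = 3: r = 16, s = -1 − 3·3 = -10, t = 2 − 3·(-5) = 17  (check: 556·(-10) + 328·17 = 16)
  q = 1: r = 12, s = 3 − 1·(-10) = 13, t = -5 − 1·17 = -22  (check: 556·13 + 328·(-22) = 12)
  q = 1: r = 4, s = -10 − 1·13 = -23, t = 17 − 1·(-22) = 39  (check: 556·(-23) + 328·39 = 4)
The row with r = 4 (the gcd) gives the Bezout coefficients s = -23, t = 39.
Result: 556 · (-23) + 328 · (39) = 4.

gcd(556, 328) = 4; s = -23, t = 39 (check: 556·(-23) + 328·39 = 4).


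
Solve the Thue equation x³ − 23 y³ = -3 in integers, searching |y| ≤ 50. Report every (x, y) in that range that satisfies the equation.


The equation is x³ - 23y³ = -3. For fixed y, x³ = 23·y³ − 3, so a solution requires the RHS to be a perfect cube.
Strategy: iterate y from -50 to 50, compute RHS = 23·y³ − 3, and check whether it is a (positive or negative) perfect cube.
Check small values of y:
  y = 0: RHS = -3 is not a perfect cube.
  y = 1: RHS = 20 is not a perfect cube.
  y = -1: RHS = -26 is not a perfect cube.
  y = 2: RHS = 181 is not a perfect cube.
  y = -2: RHS = -187 is not a perfect cube.
  y = 3: RHS = 618 is not a perfect cube.
  y = -3: RHS = -624 is not a perfect cube.
Continuing the search up to |y| = 50 finds no solutions either.
No (x, y) in the scanned range satisfies the equation.

No integer solutions with |y| ≤ 50.


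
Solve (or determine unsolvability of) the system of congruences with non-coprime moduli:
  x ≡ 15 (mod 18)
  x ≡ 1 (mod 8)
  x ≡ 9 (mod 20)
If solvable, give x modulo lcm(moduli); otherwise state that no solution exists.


Moduli 18, 8, 20 are not pairwise coprime, so CRT works modulo lcm(m_i) when all pairwise compatibility conditions hold.
Pairwise compatibility: gcd(m_i, m_j) must divide a_i - a_j for every pair.
Merge one congruence at a time:
  Start: x ≡ 15 (mod 18).
  Combine with x ≡ 1 (mod 8): gcd(18, 8) = 2; 1 - 15 = -14, which IS divisible by 2, so compatible.
    Write x = 15 + 18·t and substitute into x ≡ 1 (mod 8): 18·t ≡ 1 − 15 = -14 (mod 8).
    Divide the congruence (and modulus) by g = 2: 9·t ≡ -7 (mod 4).
    Reduce coefficients mod 4: 1·t ≡ 1 (mod 4).
    So t ≡ 1 (mod 4).
    Then x = 15 + 18·1 = 33, valid modulo lcm(18, 8) = 72: x ≡ 33 (mod 72).
  Combine with x ≡ 9 (mod 20): gcd(72, 20) = 4; 9 - 33 = -24, which IS divisible by 4, so compatible.
    Write x = 33 + 72·t and substitute into x ≡ 9 (mod 20): 72·t ≡ 9 − 33 = -24 (mod 20).
    Divide the congruence (and modulus) by g = 4: 18·t ≡ -6 (mod 5).
    Reduce coefficients mod 5: 3·t ≡ 4 (mod 5).
    The inverse of 3 mod 5 is 2 (since 3·2 = 6 = 1·5 + 1), so t ≡ 2·4 = 8 ≡ 3 (mod 5).
    Then x = 33 + 72·3 = 249, valid modulo lcm(72, 20) = 360: x ≡ 249 (mod 360).
Verify: 249 mod 18 = 15, 249 mod 8 = 1, 249 mod 20 = 9.

x ≡ 249 (mod 360).


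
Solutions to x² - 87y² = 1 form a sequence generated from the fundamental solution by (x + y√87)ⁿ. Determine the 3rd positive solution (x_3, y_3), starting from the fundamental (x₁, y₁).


Step 1: Find the fundamental solution (x₁, y₁) of x² - 87y² = 1.
  Expand √87 as a continued fraction. a₀ = ⌊√87⌋ = 9; iterate m_{k+1} = d_k·a_k − m_k, d_{k+1} = (87 − m_{k+1}²)/d_k, a_{k+1} = ⌊(a₀ + m_{k+1})/d_{k+1}⌋ (starting m₀ = 0, d₀ = 1), with convergents p_k = a_k·p_{k-1} + p_{k-2}, q_k = a_k·q_{k-1} + q_{k-2} (p₋₁ = 1, q₋₁ = 0):
  k = 0: a₀ = 9; p₀/q₀ = 9/1; p₀² − 87·q₀² = 81 − 87 = -6.
  k = 1: m = 9, d = 6, a = ⌊(9 + 9)/6⌋ = 3; p/q = (3·9 + 1)/(3·1 + 0) = 28/3; p² − 87·q² = 784 − 783 = 1.
  The first convergent with p² − 87·q² = 1 gives the fundamental solution (x₁, y₁) = (28, 3).
Step 2: Apply the recurrence (x_{n+1}, y_{n+1}) = (x₁x_n + 87y₁y_n, x₁y_n + y₁x_n) repeatedly.
  From (x_1, y_1) = (28, 3): x_2 = 28·28 + 87·3·3 = 1567; y_2 = 28·3 + 3·28 = 168.
  From (x_2, y_2) = (1567, 168): x_3 = 28·1567 + 87·3·168 = 87724; y_3 = 28·168 + 3·1567 = 9405.
Step 3: Verify x_3² - 87·y_3² = 7695500176 - 7695500175 = 1 (should be 1). ✓

(x_1, y_1) = (28, 3); (x_3, y_3) = (87724, 9405).


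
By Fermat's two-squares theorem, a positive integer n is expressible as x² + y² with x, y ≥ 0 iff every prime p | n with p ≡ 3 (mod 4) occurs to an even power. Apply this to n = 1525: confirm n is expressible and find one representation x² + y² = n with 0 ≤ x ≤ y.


Step 1: Factor n = 1525 = 5^2 · 61.
Step 2: Check the mod-4 condition on each prime factor: 5 ≡ 1 (mod 4), exponent 2; 61 ≡ 1 (mod 4), exponent 1.
All primes ≡ 3 (mod 4) appear to even exponent (or don't appear), so by the two-squares theorem n IS expressible as a sum of two squares.
Step 3: Build a representation. Here n = 5 · 5 · 61 is a product of primes ≡ 1 (mod 4). Each prime p ≡ 1 (mod 4) is itself a sum of two squares; find a² by testing p − a² for a perfect square:
  5: 5 − 1² = 4 = 2² ⇒ 5 = 1² + 2².
  61: 61 − 1² = 60, 61 − 2² = 57, 61 − 3² = 52, 61 − 4² = 45, 61 − 5² = 36 = 6² ⇒ 61 = 5² + 6².
  Combine using the Brahmagupta–Fibonacci identity (a² + b²)(c² + d²) = (ac − bd)² + (ad + bc)² = (ac + bd)² + (ad − bc)²:
  5 · 5 = 25: from (1² + 2²)(1² + 2²), take (1·1 − 2·2, 1·2 + 2·1) = (1 − 4, 2 + 2) = (-3, 4); dropping signs (only squares matter) gives (3, 4); check 3² + 4² = 9 + 16 = 25 ✓.
  25 · 61 = 1525: from (3² + 4²)(5² + 6²), take (3·5 − 4·6, 3·6 + 4·5) = (15 − 24, 18 + 20) = (-9, 38); dropping signs (only squares matter) gives (9, 38); check 9² + 38² = 81 + 1444 = 1525 ✓.
Step 4: Order so x ≤ y and verify: 9² + 38² = 81 + 1444 = 1525 = n. ✓

n = 1525 = 9² + 38² (one valid representation with x ≤ y).


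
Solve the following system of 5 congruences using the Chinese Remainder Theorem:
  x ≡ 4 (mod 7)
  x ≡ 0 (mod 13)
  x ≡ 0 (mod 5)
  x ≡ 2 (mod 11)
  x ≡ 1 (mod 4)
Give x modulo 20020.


Product of moduli M = 7 · 13 · 5 · 11 · 4 = 20020.
Merge one congruence at a time:
  Start: x ≡ 4 (mod 7).
  Combine with x ≡ 0 (mod 13); new modulus lcm = 91.
    Write x = 4 + 7·t and substitute into x ≡ 0 (mod 13): 7·t ≡ 0 − 4 = -4 (mod 13).
    Reduce coefficients mod 13: 7·t ≡ 9 (mod 13).
    The inverse of 7 mod 13 is 2 (since 7·2 = 14 = 1·13 + 1), so t ≡ 2·9 = 18 ≡ 5 (mod 13).
    Then x = 4 + 7·5 = 39, valid modulo lcm(7, 13) = 91: x ≡ 39 (mod 91).
  Combine with x ≡ 0 (mod 5); new modulus lcm = 455.
    Write x = 39 + 91·t and substitute into x ≡ 0 (mod 5): 91·t ≡ 0 − 39 = -39 (mod 5).
    Reduce coefficients mod 5: 1·t ≡ 1 (mod 5).
    So t ≡ 1 (mod 5).
    Then x = 39 + 91·1 = 130, valid modulo lcm(91, 5) = 455: x ≡ 130 (mod 455).
  Combine with x ≡ 2 (mod 11); new modulus lcm = 5005.
    Write x = 130 + 455·t and substitute into x ≡ 2 (mod 11): 455·t ≡ 2 − 130 = -128 (mod 11).
    Reduce coefficients mod 11: 4·t ≡ 4 (mod 11).
    The inverse of 4 mod 11 is 3 (since 4·3 = 12 = 1·11 + 1), so t ≡ 3·4 = 12 ≡ 1 (mod 11).
    Then x = 130 + 455·1 = 585, valid modulo lcm(455, 11) = 5005: x ≡ 585 (mod 5005).
  Combine with x ≡ 1 (mod 4); new modulus lcm = 20020.
    Write x = 585 + 5005·t and substitute into x ≡ 1 (mod 4): 5005·t ≡ 1 − 585 = -584 (mod 4).
    Reduce coefficients mod 4: 1·t ≡ 0 (mod 4).
    So t ≡ 0 (mod 4).
    Then x = 585 + 5005·0 = 585, valid modulo lcm(5005, 4) = 20020: x ≡ 585 (mod 20020).
Verify against each original: 585 mod 7 = 4, 585 mod 13 = 0, 585 mod 5 = 0, 585 mod 11 = 2, 585 mod 4 = 1.

x ≡ 585 (mod 20020).


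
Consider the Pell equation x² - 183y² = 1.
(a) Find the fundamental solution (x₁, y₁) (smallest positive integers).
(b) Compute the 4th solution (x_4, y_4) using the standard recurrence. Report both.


Step 1: Find the fundamental solution (x₁, y₁) of x² - 183y² = 1.
  Expand √183 as a continued fraction. a₀ = ⌊√183⌋ = 13; iterate m_{k+1} = d_k·a_k − m_k, d_{k+1} = (183 − m_{k+1}²)/d_k, a_{k+1} = ⌊(a₀ + m_{k+1})/d_{k+1}⌋ (starting m₀ = 0, d₀ = 1), with convergents p_k = a_k·p_{k-1} + p_{k-2}, q_k = a_k·q_{k-1} + q_{k-2} (p₋₁ = 1, q₋₁ = 0):
  k = 0: a₀ = 13; p₀/q₀ = 13/1; p₀² − 183·q₀² = 169 − 183 = -14.
  k = 1: m = 13, d = 14, a = ⌊(13 + 13)/14⌋ = 1; p/q = (1·13 + 1)/(1·1 + 0) = 14/1; p² − 183·q² = 196 − 183 = 13.
  k = 2: m = 1, d = 13, a = ⌊(13 + 1)/13⌋ = 1; p/q = (1·14 + 13)/(1·1 + 1) = 27/2; p² − 183·q² = 729 − 732 = -3.
  k = 3: m = 12, d = 3, a = ⌊(13 + 12)/3⌋ = 8; p/q = (8·27 + 14)/(8·2 + 1) = 230/17; p² − 183·q² = 52900 − 52887 = 13.
  k = 4: m = 12, d = 13, a = ⌊(13 + 12)/13⌋ = 1; p/q = (1·230 + 27)/(1·17 + 2) = 257/19; p² − 183·q² = 66049 − 66063 = -14.
  k = 5: m = 1, d = 14, a = ⌊(13 + 1)/14⌋ = 1; p/q = (1·257 + 230)/(1·19 + 17) = 487/36; p² − 183·q² = 237169 − 237168 = 1.
  The first convergent with p² − 183·q² = 1 gives the fundamental solution (x₁, y₁) = (487, 36).
Step 2: Apply the recurrence (x_{n+1}, y_{n+1}) = (x₁x_n + 183y₁y_n, x₁y_n + y₁x_n) repeatedly.
  From (x_1, y_1) = (487, 36): x_2 = 487·487 + 183·36·36 = 474337; y_2 = 487·36 + 36·487 = 35064.
  From (x_2, y_2) = (474337, 35064): x_3 = 487·474337 + 183·36·35064 = 462003751; y_3 = 487·35064 + 36·474337 = 34152300.
  From (x_3, y_3) = (462003751, 34152300): x_4 = 487·462003751 + 183·36·34152300 = 449991179137; y_4 = 487·34152300 + 36·462003751 = 33264305136.
Step 3: Verify x_4² - 183·y_4² = 202492061301107624064769 - 202492061301107624064768 = 1 (should be 1). ✓

(x_1, y_1) = (487, 36); (x_4, y_4) = (449991179137, 33264305136).


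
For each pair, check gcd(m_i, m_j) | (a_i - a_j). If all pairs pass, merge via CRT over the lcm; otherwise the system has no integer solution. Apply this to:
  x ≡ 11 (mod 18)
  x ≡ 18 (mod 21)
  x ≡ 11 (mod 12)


Moduli 18, 21, 12 are not pairwise coprime, so CRT works modulo lcm(m_i) when all pairwise compatibility conditions hold.
Pairwise compatibility: gcd(m_i, m_j) must divide a_i - a_j for every pair.
Merge one congruence at a time:
  Start: x ≡ 11 (mod 18).
  Combine with x ≡ 18 (mod 21): gcd(18, 21) = 3, and 18 - 11 = 7 is NOT divisible by 3.
    ⇒ system is inconsistent (no integer solution).

No solution (the system is inconsistent).


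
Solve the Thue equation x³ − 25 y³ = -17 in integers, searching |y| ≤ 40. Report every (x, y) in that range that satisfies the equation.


The equation is x³ - 25y³ = -17. For fixed y, x³ = 25·y³ − 17, so a solution requires the RHS to be a perfect cube.
Strategy: iterate y from -40 to 40, compute RHS = 25·y³ − 17, and check whether it is a (positive or negative) perfect cube.
Check small values of y:
  y = 0: RHS = -17 is not a perfect cube.
  y = 1: RHS = 8 = (2)³ ⇒ x = 2 works.
  y = -1: RHS = -42 is not a perfect cube.
  y = 2: RHS = 183 is not a perfect cube.
  y = -2: RHS = -217 is not a perfect cube.
  y = 3: RHS = 658 is not a perfect cube.
  y = -3: RHS = -692 is not a perfect cube.
Continuing the search up to |y| = 40 finds no further solutions beyond those listed.
Collected solutions: (2, 1).

Solutions (with |y| ≤ 40): (2, 1).


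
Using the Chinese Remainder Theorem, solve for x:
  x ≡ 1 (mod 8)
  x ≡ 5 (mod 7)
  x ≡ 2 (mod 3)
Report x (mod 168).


Moduli 8, 7, 3 are pairwise coprime; by CRT there is a unique solution modulo M = 8 · 7 · 3 = 168.
Solve pairwise, accumulating the modulus:
  Start with x ≡ 1 (mod 8).
  Combine with x ≡ 5 (mod 7): since gcd(8, 7) = 1, we get a unique residue mod 56.
    Write x = 1 + 8·t and substitute into x ≡ 5 (mod 7): 8·t ≡ 5 − 1 = 4 (mod 7).
    Reduce coefficients mod 7: 1·t ≡ 4 (mod 7).
    So t ≡ 4 (mod 7).
    Then x = 1 + 8·4 = 33, valid modulo lcm(8, 7) = 56: x ≡ 33 (mod 56).
  Combine with x ≡ 2 (mod 3): since gcd(56, 3) = 1, we get a unique residue mod 168.
    Write x = 33 + 56·t and substitute into x ≡ 2 (mod 3): 56·t ≡ 2 − 33 = -31 (mod 3).
    Reduce coefficients mod 3: 2·t ≡ 2 (mod 3).
    The inverse of 2 mod 3 is 2 (since 2·2 = 4 = 1·3 + 1), so t ≡ 2·2 = 4 ≡ 1 (mod 3).
    Then x = 33 + 56·1 = 89, valid modulo lcm(56, 3) = 168: x ≡ 89 (mod 168).
Verify: 89 mod 8 = 1 ✓, 89 mod 7 = 5 ✓, 89 mod 3 = 2 ✓.

x ≡ 89 (mod 168).


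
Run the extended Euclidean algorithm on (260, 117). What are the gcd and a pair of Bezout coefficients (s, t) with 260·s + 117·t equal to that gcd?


Euclidean algorithm on (260, 117) — divide until remainder is 0:
  260 = 2 · 117 + 26
  117 = 4 · 26 + 13
  26 = 2 · 13 + 0
gcd(260, 117) = 13.
Track Bezout coefficients alongside the remainders: start with r₀ = 260 = a·1 + b·0 (s = 1, t = 0) and r₁ = 117 = a·0 + b·1 (s = 0, t = 1); each new remainder r_{k+1} = r_{k-1} − q_k·r_k inherits s_{k+1} = s_{k-1} − q_k·s_k, t_{k+1} = t_{k-1} − q_k·t_k, so r_k = a·s_k + b·t_k at every step:
  q = 2: r = 26, s = 1 − 2·0 = 1, t = 0 − 2·1 = -2  (check: 260·1 + 117·(-2) = 26)
  q = 4: r = 13, s = 0 − 4·1 = -4, t = 1 − 4·(-2) = 9  (check: 260·(-4) + 117·9 = 13)
The row with r = 13 (the gcd) gives the Bezout coefficients s = -4, t = 9.
Result: 260 · (-4) + 117 · (9) = 13.

gcd(260, 117) = 13; s = -4, t = 9 (check: 260·(-4) + 117·9 = 13).


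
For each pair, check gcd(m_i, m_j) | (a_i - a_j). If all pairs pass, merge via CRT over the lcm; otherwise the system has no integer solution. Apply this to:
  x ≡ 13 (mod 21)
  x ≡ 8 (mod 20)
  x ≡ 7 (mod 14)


Moduli 21, 20, 14 are not pairwise coprime, so CRT works modulo lcm(m_i) when all pairwise compatibility conditions hold.
Pairwise compatibility: gcd(m_i, m_j) must divide a_i - a_j for every pair.
Merge one congruence at a time:
  Start: x ≡ 13 (mod 21).
  Combine with x ≡ 8 (mod 20): gcd(21, 20) = 1; 8 - 13 = -5, which IS divisible by 1, so compatible.
    Write x = 13 + 21·t and substitute into x ≡ 8 (mod 20): 21·t ≡ 8 − 13 = -5 (mod 20).
    Reduce coefficients mod 20: 1·t ≡ 15 (mod 20).
    So t ≡ 15 (mod 20).
    Then x = 13 + 21·15 = 328, valid modulo lcm(21, 20) = 420: x ≡ 328 (mod 420).
  Combine with x ≡ 7 (mod 14): gcd(420, 14) = 14, and 7 - 328 = -321 is NOT divisible by 14.
    ⇒ system is inconsistent (no integer solution).

No solution (the system is inconsistent).


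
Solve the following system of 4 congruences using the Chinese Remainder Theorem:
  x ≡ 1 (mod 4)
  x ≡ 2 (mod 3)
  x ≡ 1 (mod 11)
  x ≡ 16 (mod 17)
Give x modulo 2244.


Product of moduli M = 4 · 3 · 11 · 17 = 2244.
Merge one congruence at a time:
  Start: x ≡ 1 (mod 4).
  Combine with x ≡ 2 (mod 3); new modulus lcm = 12.
    Write x = 1 + 4·t and substitute into x ≡ 2 (mod 3): 4·t ≡ 2 − 1 = 1 (mod 3).
    Reduce coefficients mod 3: 1·t ≡ 1 (mod 3).
    So t ≡ 1 (mod 3).
    Then x = 1 + 4·1 = 5, valid modulo lcm(4, 3) = 12: x ≡ 5 (mod 12).
  Combine with x ≡ 1 (mod 11); new modulus lcm = 132.
    Write x = 5 + 12·t and substitute into x ≡ 1 (mod 11): 12·t ≡ 1 − 5 = -4 (mod 11).
    Reduce coefficients mod 11: 1·t ≡ 7 (mod 11).
    So t ≡ 7 (mod 11).
    Then x = 5 + 12·7 = 89, valid modulo lcm(12, 11) = 132: x ≡ 89 (mod 132).
  Combine with x ≡ 16 (mod 17); new modulus lcm = 2244.
    Write x = 89 + 132·t and substitute into x ≡ 16 (mod 17): 132·t ≡ 16 − 89 = -73 (mod 17).
    Reduce coefficients mod 17: 13·t ≡ 12 (mod 17).
    The inverse of 13 mod 17 is 4 (since 13·4 = 52 = 3·17 + 1), so t ≡ 4·12 = 48 ≡ 14 (mod 17).
    Then x = 89 + 132·14 = 1937, valid modulo lcm(132, 17) = 2244: x ≡ 1937 (mod 2244).
Verify against each original: 1937 mod 4 = 1, 1937 mod 3 = 2, 1937 mod 11 = 1, 1937 mod 17 = 16.

x ≡ 1937 (mod 2244).


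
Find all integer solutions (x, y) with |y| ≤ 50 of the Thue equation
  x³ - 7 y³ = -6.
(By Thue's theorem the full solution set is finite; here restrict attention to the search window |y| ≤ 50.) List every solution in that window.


The equation is x³ - 7y³ = -6. For fixed y, x³ = 7·y³ − 6, so a solution requires the RHS to be a perfect cube.
Strategy: iterate y from -50 to 50, compute RHS = 7·y³ − 6, and check whether it is a (positive or negative) perfect cube.
Check small values of y:
  y = 0: RHS = -6 is not a perfect cube.
  y = 1: RHS = 1 = (1)³ ⇒ x = 1 works.
  y = -1: RHS = -13 is not a perfect cube.
  y = 2: RHS = 50 is not a perfect cube.
  y = -2: RHS = -62 is not a perfect cube.
  y = 3: RHS = 183 is not a perfect cube.
  y = -3: RHS = -195 is not a perfect cube.
Continuing the search up to |y| = 50 finds no further solutions beyond those listed.
Collected solutions: (1, 1).

Solutions (with |y| ≤ 50): (1, 1).


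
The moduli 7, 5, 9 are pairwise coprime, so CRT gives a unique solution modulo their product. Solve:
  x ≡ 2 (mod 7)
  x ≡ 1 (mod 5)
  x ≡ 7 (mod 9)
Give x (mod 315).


Moduli 7, 5, 9 are pairwise coprime; by CRT there is a unique solution modulo M = 7 · 5 · 9 = 315.
Solve pairwise, accumulating the modulus:
  Start with x ≡ 2 (mod 7).
  Combine with x ≡ 1 (mod 5): since gcd(7, 5) = 1, we get a unique residue mod 35.
    Write x = 2 + 7·t and substitute into x ≡ 1 (mod 5): 7·t ≡ 1 − 2 = -1 (mod 5).
    Reduce coefficients mod 5: 2·t ≡ 4 (mod 5).
    The inverse of 2 mod 5 is 3 (since 2·3 = 6 = 1·5 + 1), so t ≡ 3·4 = 12 ≡ 2 (mod 5).
    Then x = 2 + 7·2 = 16, valid modulo lcm(7, 5) = 35: x ≡ 16 (mod 35).
  Combine with x ≡ 7 (mod 9): since gcd(35, 9) = 1, we get a unique residue mod 315.
    Write x = 16 + 35·t and substitute into x ≡ 7 (mod 9): 35·t ≡ 7 − 16 = -9 (mod 9).
    Reduce coefficients mod 9: 8·t ≡ 0 (mod 9).
    The inverse of 8 mod 9 is 8 (since 8·8 = 64 = 7·9 + 1), so t ≡ 8·0 = 0 ≡ 0 (mod 9).
    Then x = 16 + 35·0 = 16, valid modulo lcm(35, 9) = 315: x ≡ 16 (mod 315).
Verify: 16 mod 7 = 2 ✓, 16 mod 5 = 1 ✓, 16 mod 9 = 7 ✓.

x ≡ 16 (mod 315).


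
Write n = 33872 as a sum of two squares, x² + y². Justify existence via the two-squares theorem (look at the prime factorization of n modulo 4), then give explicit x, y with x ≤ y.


Step 1: Factor n = 33872 = 2^4 · 29 · 73.
Step 2: Check the mod-4 condition on each prime factor: 2 = 2 (special); 29 ≡ 1 (mod 4), exponent 1; 73 ≡ 1 (mod 4), exponent 1.
All primes ≡ 3 (mod 4) appear to even exponent (or don't appear), so by the two-squares theorem n IS expressible as a sum of two squares.
Step 3: Build a representation. Group n = k² · m with k = 4 and m = 29 · 73 = 2117 (a product of primes ≡ 1 (mod 4)); a representation of m scales to one of n via (k·x)² + (k·y)² = k²(x² + y²). Each prime p ≡ 1 (mod 4) is itself a sum of two squares; find a² by testing p − a² for a perfect square:
  29: 29 − 1² = 28, 29 − 2² = 25 = 5² ⇒ 29 = 2² + 5².
  73: 73 − 1² = 72, 73 − 2² = 69, 73 − 3² = 64 = 8² ⇒ 73 = 3² + 8².
  Combine using the Brahmagupta–Fibonacci identity (a² + b²)(c² + d²) = (ac − bd)² + (ad + bc)² = (ac + bd)² + (ad − bc)²:
  29 · 73 = 2117: from (2² + 5²)(3² + 8²), take (2·3 − 5·8, 2·8 + 5·3) = (6 − 40, 16 + 15) = (-34, 31); dropping signs (only squares matter) gives (34, 31); check 34² + 31² = 1156 + 961 = 2117 ✓.
  Scale by k = 4: (4·34, 4·31) = (136, 124).
Step 4: Order so x ≤ y and verify: 124² + 136² = 15376 + 18496 = 33872 = n. ✓

n = 33872 = 124² + 136² (one valid representation with x ≤ y).


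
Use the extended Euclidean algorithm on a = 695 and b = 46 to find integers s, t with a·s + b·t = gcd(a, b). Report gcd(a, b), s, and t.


Euclidean algorithm on (695, 46) — divide until remainder is 0:
  695 = 15 · 46 + 5
  46 = 9 · 5 + 1
  5 = 5 · 1 + 0
gcd(695, 46) = 1.
Track Bezout coefficients alongside the remainders: start with r₀ = 695 = a·1 + b·0 (s = 1, t = 0) and r₁ = 46 = a·0 + b·1 (s = 0, t = 1); each new remainder r_{k+1} = r_{k-1} − q_k·r_k inherits s_{k+1} = s_{k-1} − q_k·s_k, t_{k+1} = t_{k-1} − q_k·t_k, so r_k = a·s_k + b·t_k at every step:
  q = 15: r = 5, s = 1 − 15·0 = 1, t = 0 − 15·1 = -15  (check: 695·1 + 46·(-15) = 5)
  q = 9: r = 1, s = 0 − 9·1 = -9, t = 1 − 9·(-15) = 136  (check: 695·(-9) + 46·136 = 1)
The row with r = 1 (the gcd) gives the Bezout coefficients s = -9, t = 136.
Result: 695 · (-9) + 46 · (136) = 1.

gcd(695, 46) = 1; s = -9, t = 136 (check: 695·(-9) + 46·136 = 1).


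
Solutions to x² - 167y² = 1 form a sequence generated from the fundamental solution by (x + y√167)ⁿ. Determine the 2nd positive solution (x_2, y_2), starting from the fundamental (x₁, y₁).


Step 1: Find the fundamental solution (x₁, y₁) of x² - 167y² = 1.
  Expand √167 as a continued fraction. a₀ = ⌊√167⌋ = 12; iterate m_{k+1} = d_k·a_k − m_k, d_{k+1} = (167 − m_{k+1}²)/d_k, a_{k+1} = ⌊(a₀ + m_{k+1})/d_{k+1}⌋ (starting m₀ = 0, d₀ = 1), with convergents p_k = a_k·p_{k-1} + p_{k-2}, q_k = a_k·q_{k-1} + q_{k-2} (p₋₁ = 1, q₋₁ = 0):
  k = 0: a₀ = 12; p₀/q₀ = 12/1; p₀² − 167·q₀² = 144 − 167 = -23.
  k = 1: m = 12, d = 23, a = ⌊(12 + 12)/23⌋ = 1; p/q = (1·12 + 1)/(1·1 + 0) = 13/1; p² − 167·q² = 169 − 167 = 2.
  k = 2: m = 11, d = 2, a = ⌊(12 + 11)/2⌋ = 11; p/q = (11·13 + 12)/(11·1 + 1) = 155/12; p² − 167·q² = 24025 − 24048 = -23.
  k = 3: m = 11, d = 23, a = ⌊(12 + 11)/23⌋ = 1; p/q = (1·155 + 13)/(1·12 + 1) = 168/13; p² − 167·q² = 28224 − 28223 = 1.
  The first convergent with p² − 167·q² = 1 gives the fundamental solution (x₁, y₁) = (168, 13).
Step 2: Apply the recurrence (x_{n+1}, y_{n+1}) = (x₁x_n + 167y₁y_n, x₁y_n + y₁x_n) repeatedly.
  From (x_1, y_1) = (168, 13): x_2 = 168·168 + 167·13·13 = 56447; y_2 = 168·13 + 13·168 = 4368.
Step 3: Verify x_2² - 167·y_2² = 3186263809 - 3186263808 = 1 (should be 1). ✓

(x_1, y_1) = (168, 13); (x_2, y_2) = (56447, 4368).


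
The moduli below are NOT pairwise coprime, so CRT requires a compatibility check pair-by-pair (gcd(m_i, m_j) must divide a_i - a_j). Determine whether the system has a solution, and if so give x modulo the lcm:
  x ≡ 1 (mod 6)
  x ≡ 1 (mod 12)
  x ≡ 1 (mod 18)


Moduli 6, 12, 18 are not pairwise coprime, so CRT works modulo lcm(m_i) when all pairwise compatibility conditions hold.
Pairwise compatibility: gcd(m_i, m_j) must divide a_i - a_j for every pair.
Merge one congruence at a time:
  Start: x ≡ 1 (mod 6).
  Combine with x ≡ 1 (mod 12): gcd(6, 12) = 6; 1 - 1 = 0, which IS divisible by 6, so compatible.
    Write x = 1 + 6·t and substitute into x ≡ 1 (mod 12): 6·t ≡ 1 − 1 = 0 (mod 12).
    Divide the congruence (and modulus) by g = 6: 1·t ≡ 0 (mod 2).
    So t ≡ 0 (mod 2).
    Then x = 1 + 6·0 = 1, valid modulo lcm(6, 12) = 12: x ≡ 1 (mod 12).
  Combine with x ≡ 1 (mod 18): gcd(12, 18) = 6; 1 - 1 = 0, which IS divisible by 6, so compatible.
    Write x = 1 + 12·t and substitute into x ≡ 1 (mod 18): 12·t ≡ 1 − 1 = 0 (mod 18).
    Divide the congruence (and modulus) by g = 6: 2·t ≡ 0 (mod 3).
    The inverse of 2 mod 3 is 2 (since 2·2 = 4 = 1·3 + 1), so t ≡ 2·0 = 0 ≡ 0 (mod 3).
    Then x = 1 + 12·0 = 1, valid modulo lcm(12, 18) = 36: x ≡ 1 (mod 36).
Verify: 1 mod 6 = 1, 1 mod 12 = 1, 1 mod 18 = 1.

x ≡ 1 (mod 36).


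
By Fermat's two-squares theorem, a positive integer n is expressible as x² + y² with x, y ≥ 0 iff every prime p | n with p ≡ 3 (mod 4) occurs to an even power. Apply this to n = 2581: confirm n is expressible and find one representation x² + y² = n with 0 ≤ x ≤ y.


Step 1: Factor n = 2581 = 29 · 89.
Step 2: Check the mod-4 condition on each prime factor: 29 ≡ 1 (mod 4), exponent 1; 89 ≡ 1 (mod 4), exponent 1.
All primes ≡ 3 (mod 4) appear to even exponent (or don't appear), so by the two-squares theorem n IS expressible as a sum of two squares.
Step 3: Build a representation. Here n = 29 · 89 is a product of primes ≡ 1 (mod 4). Each prime p ≡ 1 (mod 4) is itself a sum of two squares; find a² by testing p − a² for a perfect square:
  29: 29 − 1² = 28, 29 − 2² = 25 = 5² ⇒ 29 = 2² + 5².
  89: 89 − 1² = 88, 89 − 2² = 85, 89 − 3² = 80, 89 − 4² = 73, 89 − 5² = 64 = 8² ⇒ 89 = 5² + 8².
  Combine using the Brahmagupta–Fibonacci identity (a² + b²)(c² + d²) = (ac − bd)² + (ad + bc)² = (ac + bd)² + (ad − bc)²:
  29 · 89 = 2581: from (2² + 5²)(5² + 8²), take (2·5 − 5·8, 2·8 + 5·5) = (10 − 40, 16 + 25) = (-30, 41); dropping signs (only squares matter) gives (30, 41); check 30² + 41² = 900 + 1681 = 2581 ✓.
Step 4: Order so x ≤ y and verify: 30² + 41² = 900 + 1681 = 2581 = n. ✓

n = 2581 = 30² + 41² (one valid representation with x ≤ y).


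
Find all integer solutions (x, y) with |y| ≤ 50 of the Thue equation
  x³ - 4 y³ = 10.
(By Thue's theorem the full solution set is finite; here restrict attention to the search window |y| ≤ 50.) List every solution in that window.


The equation is x³ - 4y³ = 10. For fixed y, x³ = 4·y³ + 10, so a solution requires the RHS to be a perfect cube.
Strategy: iterate y from -50 to 50, compute RHS = 4·y³ + 10, and check whether it is a (positive or negative) perfect cube.
Check small values of y:
  y = 0: RHS = 10 is not a perfect cube.
  y = 1: RHS = 14 is not a perfect cube.
  y = -1: RHS = 6 is not a perfect cube.
  y = 2: RHS = 42 is not a perfect cube.
  y = -2: RHS = -22 is not a perfect cube.
  y = 3: RHS = 118 is not a perfect cube.
  y = -3: RHS = -98 is not a perfect cube.
Continuing the search up to |y| = 50 finds no solutions either.
No (x, y) in the scanned range satisfies the equation.

No integer solutions with |y| ≤ 50.


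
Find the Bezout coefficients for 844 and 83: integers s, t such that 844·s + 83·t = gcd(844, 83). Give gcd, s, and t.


Euclidean algorithm on (844, 83) — divide until remainder is 0:
  844 = 10 · 83 + 14
  83 = 5 · 14 + 13
  14 = 1 · 13 + 1
  13 = 13 · 1 + 0
gcd(844, 83) = 1.
Track Bezout coefficients alongside the remainders: start with r₀ = 844 = a·1 + b·0 (s = 1, t = 0) and r₁ = 83 = a·0 + b·1 (s = 0, t = 1); each new remainder r_{k+1} = r_{k-1} − q_k·r_k inherits s_{k+1} = s_{k-1} − q_k·s_k, t_{k+1} = t_{k-1} − q_k·t_k, so r_k = a·s_k + b·t_k at every step:
  q = 10: r = 14, s = 1 − 10·0 = 1, t = 0 − 10·1 = -10  (check: 844·1 + 83·(-10) = 14)
  q = 5: r = 13, s = 0 − 5·1 = -5, t = 1 − 5·(-10) = 51  (check: 844·(-5) + 83·51 = 13)
  q = 1: r = 1, s = 1 − 1·(-5) = 6, t = -10 − 1·51 = -61  (check: 844·6 + 83·(-61) = 1)
The row with r = 1 (the gcd) gives the Bezout coefficients s = 6, t = -61.
Result: 844 · (6) + 83 · (-61) = 1.

gcd(844, 83) = 1; s = 6, t = -61 (check: 844·6 + 83·(-61) = 1).


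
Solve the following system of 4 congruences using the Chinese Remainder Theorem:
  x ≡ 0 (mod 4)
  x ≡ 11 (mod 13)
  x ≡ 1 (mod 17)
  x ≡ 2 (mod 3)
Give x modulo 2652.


Product of moduli M = 4 · 13 · 17 · 3 = 2652.
Merge one congruence at a time:
  Start: x ≡ 0 (mod 4).
  Combine with x ≡ 11 (mod 13); new modulus lcm = 52.
    Write x = 0 + 4·t and substitute into x ≡ 11 (mod 13): 4·t ≡ 11 − 0 = 11 (mod 13).
    The inverse of 4 mod 13 is 10 (since 4·10 = 40 = 3·13 + 1), so t ≡ 10·11 = 110 ≡ 6 (mod 13).
    Then x = 0 + 4·6 = 24, valid modulo lcm(4, 13) = 52: x ≡ 24 (mod 52).
  Combine with x ≡ 1 (mod 17); new modulus lcm = 884.
    Write x = 24 + 52·t and substitute into x ≡ 1 (mod 17): 52·t ≡ 1 − 24 = -23 (mod 17).
    Reduce coefficients mod 17: 1·t ≡ 11 (mod 17).
    So t ≡ 11 (mod 17).
    Then x = 24 + 52·11 = 596, valid modulo lcm(52, 17) = 884: x ≡ 596 (mod 884).
  Combine with x ≡ 2 (mod 3); new modulus lcm = 2652.
    Write x = 596 + 884·t and substitute into x ≡ 2 (mod 3): 884·t ≡ 2 − 596 = -594 (mod 3).
    Reduce coefficients mod 3: 2·t ≡ 0 (mod 3).
    The inverse of 2 mod 3 is 2 (since 2·2 = 4 = 1·3 + 1), so t ≡ 2·0 = 0 ≡ 0 (mod 3).
    Then x = 596 + 884·0 = 596, valid modulo lcm(884, 3) = 2652: x ≡ 596 (mod 2652).
Verify against each original: 596 mod 4 = 0, 596 mod 13 = 11, 596 mod 17 = 1, 596 mod 3 = 2.

x ≡ 596 (mod 2652).


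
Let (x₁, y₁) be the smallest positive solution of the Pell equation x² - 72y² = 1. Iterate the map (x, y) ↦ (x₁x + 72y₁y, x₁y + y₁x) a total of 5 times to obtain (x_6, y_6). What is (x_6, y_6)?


Step 1: Find the fundamental solution (x₁, y₁) of x² - 72y² = 1.
  Expand √72 as a continued fraction. a₀ = ⌊√72⌋ = 8; iterate m_{k+1} = d_k·a_k − m_k, d_{k+1} = (72 − m_{k+1}²)/d_k, a_{k+1} = ⌊(a₀ + m_{k+1})/d_{k+1}⌋ (starting m₀ = 0, d₀ = 1), with convergents p_k = a_k·p_{k-1} + p_{k-2}, q_k = a_k·q_{k-1} + q_{k-2} (p₋₁ = 1, q₋₁ = 0):
  k = 0: a₀ = 8; p₀/q₀ = 8/1; p₀² − 72·q₀² = 64 − 72 = -8.
  k = 1: m = 8, d = 8, a = ⌊(8 + 8)/8⌋ = 2; p/q = (2·8 + 1)/(2·1 + 0) = 17/2; p² − 72·q² = 289 − 288 = 1.
  The first convergent with p² − 72·q² = 1 gives the fundamental solution (x₁, y₁) = (17, 2).
Step 2: Apply the recurrence (x_{n+1}, y_{n+1}) = (x₁x_n + 72y₁y_n, x₁y_n + y₁x_n) repeatedly.
  From (x_1, y_1) = (17, 2): x_2 = 17·17 + 72·2·2 = 577; y_2 = 17·2 + 2·17 = 68.
  From (x_2, y_2) = (577, 68): x_3 = 17·577 + 72·2·68 = 19601; y_3 = 17·68 + 2·577 = 2310.
  From (x_3, y_3) = (19601, 2310): x_4 = 17·19601 + 72·2·2310 = 665857; y_4 = 17·2310 + 2·19601 = 78472.
  From (x_4, y_4) = (665857, 78472): x_5 = 17·665857 + 72·2·78472 = 22619537; y_5 = 17·78472 + 2·665857 = 2665738.
  From (x_5, y_5) = (22619537, 2665738): x_6 = 17·22619537 + 72·2·2665738 = 768398401; y_6 = 17·2665738 + 2·22619537 = 90556620.
Step 3: Verify x_6² - 72·y_6² = 590436102659356801 - 590436102659356800 = 1 (should be 1). ✓

(x_1, y_1) = (17, 2); (x_6, y_6) = (768398401, 90556620).
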